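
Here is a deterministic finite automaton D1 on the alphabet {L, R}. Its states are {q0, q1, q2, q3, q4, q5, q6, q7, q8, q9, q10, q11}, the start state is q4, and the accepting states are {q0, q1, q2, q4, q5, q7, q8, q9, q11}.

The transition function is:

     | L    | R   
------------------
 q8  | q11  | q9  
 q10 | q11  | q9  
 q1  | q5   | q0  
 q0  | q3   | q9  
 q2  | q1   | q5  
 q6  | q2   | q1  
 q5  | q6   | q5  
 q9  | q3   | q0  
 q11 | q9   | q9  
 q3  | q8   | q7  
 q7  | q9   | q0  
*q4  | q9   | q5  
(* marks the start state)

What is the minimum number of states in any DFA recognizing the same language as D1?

First remove the unreachable states {q10}; 11 states remain.
Initial partition by acceptance: {q0,q1,q2,q4,q5,q7,q8,q9,q11} | {q3,q6}.
Split {q0,q1,q2,q4,q5,q7,q8,q9,q11} by δ(·,L) → {q1,q2,q4,q7,q8,q11} and {q0,q5,q9}.
On input L, block {q1,q2,q4,q7,q8,q11} splits into {q1,q4,q7,q11} and {q2,q8}.
The partition is now stable with 4 blocks: {q1,q4,q7,q11} | {q3,q6} | {q0,q5,q9} | {q2,q8}.

4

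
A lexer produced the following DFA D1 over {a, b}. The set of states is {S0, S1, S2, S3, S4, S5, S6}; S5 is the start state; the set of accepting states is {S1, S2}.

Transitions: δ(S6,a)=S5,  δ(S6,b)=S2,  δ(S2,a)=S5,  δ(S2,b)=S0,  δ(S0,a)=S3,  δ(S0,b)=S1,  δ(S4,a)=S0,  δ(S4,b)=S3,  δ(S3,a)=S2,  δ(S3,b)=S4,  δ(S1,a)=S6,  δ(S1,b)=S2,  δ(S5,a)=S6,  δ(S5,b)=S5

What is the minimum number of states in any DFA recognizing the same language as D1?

All states are reachable from the start state.
Initial partition by acceptance: {S1,S2} | {S0,S3,S4,S5,S6}.
Split {S1,S2} by δ(·,b) → {S1} and {S2}.
Refine {S0,S3,S4,S5,S6} on symbol a: members go to different blocks, giving {S0,S4,S5,S6} and {S3}.
Refine {S0,S4,S5,S6} on symbol a: members go to different blocks, giving {S4,S5,S6} and {S0}.
Split {S4,S5,S6} by δ(·,a) → {S5,S6} and {S4}.
Refine {S5,S6} on symbol b: members go to different blocks, giving {S5} and {S6}.
Stable partition: {S1} | {S5} | {S2} | {S3} | {S0} | {S4} | {S6} — 7 equivalence classes.

7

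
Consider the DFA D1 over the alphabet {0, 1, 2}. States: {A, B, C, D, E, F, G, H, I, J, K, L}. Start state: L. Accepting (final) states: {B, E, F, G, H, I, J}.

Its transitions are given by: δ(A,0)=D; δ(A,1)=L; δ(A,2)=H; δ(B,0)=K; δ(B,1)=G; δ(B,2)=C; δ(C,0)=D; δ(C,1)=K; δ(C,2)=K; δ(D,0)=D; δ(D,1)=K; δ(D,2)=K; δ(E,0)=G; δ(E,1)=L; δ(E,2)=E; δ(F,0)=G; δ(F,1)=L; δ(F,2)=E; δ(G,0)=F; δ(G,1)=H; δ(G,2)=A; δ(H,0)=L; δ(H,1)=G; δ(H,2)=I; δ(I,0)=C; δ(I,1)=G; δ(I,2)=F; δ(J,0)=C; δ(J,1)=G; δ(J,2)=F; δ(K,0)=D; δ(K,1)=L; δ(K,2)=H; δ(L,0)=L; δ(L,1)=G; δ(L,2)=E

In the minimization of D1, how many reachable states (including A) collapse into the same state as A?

First remove the unreachable states {B,J}; 10 states remain.
Initial partition by acceptance: {E,F,G,H,I} | {A,C,D,K,L}.
On input 0, block {E,F,G,H,I} splits into {E,F,G} and {H,I}.
On input 1, block {E,F,G} splits into {E,F} and {G}.
Split {A,C,D,K,L} by δ(·,1) → {A,C,D,K} and {L}.
Split {A,C,D,K} by δ(·,1) → {A,K} and {C,D}.
Split {H,I} by δ(·,0) → {H} and {I}.
Stable partition: {E,F} | {A,K} | {H} | {G} | {L} | {C,D} | {I} — 7 equivalence classes.
The equivalence class containing A is {A,K}, of size 2.

2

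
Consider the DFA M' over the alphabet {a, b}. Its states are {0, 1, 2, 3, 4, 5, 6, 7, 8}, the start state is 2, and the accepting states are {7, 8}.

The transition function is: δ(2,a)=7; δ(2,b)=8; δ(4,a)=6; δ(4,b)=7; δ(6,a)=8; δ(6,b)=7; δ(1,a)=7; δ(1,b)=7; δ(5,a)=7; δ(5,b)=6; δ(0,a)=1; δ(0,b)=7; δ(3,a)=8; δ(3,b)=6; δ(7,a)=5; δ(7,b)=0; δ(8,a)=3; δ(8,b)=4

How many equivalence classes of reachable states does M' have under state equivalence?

4

P0 = {7,8} | {0,1,2,3,4,5,6}.
Split {0,1,2,3,4,5,6} by δ(·,a) → {1,2,3,5,6} and {0,4}.
Refine {1,2,3,5,6} on symbol b: members go to different blocks, giving {1,2,6} and {3,5}.
The partition is now stable with 4 blocks: {7,8} | {1,2,6} | {0,4} | {3,5}.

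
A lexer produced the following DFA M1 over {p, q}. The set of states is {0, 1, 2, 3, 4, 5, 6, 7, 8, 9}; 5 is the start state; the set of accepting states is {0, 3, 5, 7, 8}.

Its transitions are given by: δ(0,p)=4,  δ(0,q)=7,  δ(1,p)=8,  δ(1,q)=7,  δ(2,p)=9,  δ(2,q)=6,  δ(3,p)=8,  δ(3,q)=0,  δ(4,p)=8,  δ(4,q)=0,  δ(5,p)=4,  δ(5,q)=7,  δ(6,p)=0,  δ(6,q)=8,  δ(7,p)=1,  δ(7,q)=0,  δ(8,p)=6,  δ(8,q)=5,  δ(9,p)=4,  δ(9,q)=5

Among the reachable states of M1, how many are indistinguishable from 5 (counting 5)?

4

Reachable states from the start: {0,1,4,5,6,7,8}. Unreachable: {2,3,9} — drop them.
Initial partition by acceptance: {0,5,7,8} | {1,4,6}.
Stable partition: {0,5,7,8} | {1,4,6} — 2 equivalence classes.
State 5 belongs to the block {0,5,7,8}, which has 4 states.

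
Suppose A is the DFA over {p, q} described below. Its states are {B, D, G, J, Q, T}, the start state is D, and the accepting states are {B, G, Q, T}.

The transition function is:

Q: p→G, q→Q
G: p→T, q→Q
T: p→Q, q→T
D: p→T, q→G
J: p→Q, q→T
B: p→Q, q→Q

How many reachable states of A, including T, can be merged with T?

First remove the unreachable states {B,J}; 4 states remain.
P0 = {G,Q,T} | {D}.
Stable partition: {G,Q,T} | {D} — 2 equivalence classes.
The equivalence class containing T is {G,Q,T}, of size 3.

3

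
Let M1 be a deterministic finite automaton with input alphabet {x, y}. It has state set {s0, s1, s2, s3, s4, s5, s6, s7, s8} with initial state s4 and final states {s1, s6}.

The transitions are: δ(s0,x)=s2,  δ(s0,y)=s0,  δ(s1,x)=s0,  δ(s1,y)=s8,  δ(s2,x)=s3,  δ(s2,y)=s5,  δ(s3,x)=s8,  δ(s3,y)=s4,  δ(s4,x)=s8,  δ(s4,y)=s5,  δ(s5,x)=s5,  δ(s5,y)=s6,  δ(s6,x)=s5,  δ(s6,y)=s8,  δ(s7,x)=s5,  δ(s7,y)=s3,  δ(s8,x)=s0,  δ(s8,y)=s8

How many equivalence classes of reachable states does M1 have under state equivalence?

First remove the unreachable states {s1,s7}; 7 states remain.
P0 = {s6} | {s0,s2,s3,s4,s5,s8}.
Refine {s0,s2,s3,s4,s5,s8} on symbol y: members go to different blocks, giving {s0,s2,s3,s4,s8} and {s5}.
On input y, block {s0,s2,s3,s4,s8} splits into {s0,s3,s8} and {s2,s4}.
On input x, block {s0,s3,s8} splits into {s3,s8} and {s0}.
Split {s3,s8} by δ(·,x) → {s3} and {s8}.
On input x, block {s2,s4} splits into {s2} and {s4}.
Stable partition: {s6} | {s3} | {s5} | {s2} | {s0} | {s8} | {s4} — 7 equivalence classes.

7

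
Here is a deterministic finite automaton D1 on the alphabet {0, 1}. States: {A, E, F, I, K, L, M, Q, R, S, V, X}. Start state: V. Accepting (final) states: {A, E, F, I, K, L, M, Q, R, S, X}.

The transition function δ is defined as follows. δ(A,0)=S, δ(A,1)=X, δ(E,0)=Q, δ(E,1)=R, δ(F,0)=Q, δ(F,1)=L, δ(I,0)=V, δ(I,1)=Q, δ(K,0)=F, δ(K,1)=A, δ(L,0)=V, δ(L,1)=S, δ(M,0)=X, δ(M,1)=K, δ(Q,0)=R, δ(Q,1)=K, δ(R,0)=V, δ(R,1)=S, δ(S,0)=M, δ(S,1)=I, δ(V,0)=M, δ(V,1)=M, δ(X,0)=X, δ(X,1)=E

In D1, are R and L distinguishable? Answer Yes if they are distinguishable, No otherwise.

No

All states are reachable from the start state.
Start with accepting vs non-accepting: {A,E,F,I,K,L,M,Q,R,S,X} | {V}.
Split {A,E,F,I,K,L,M,Q,R,S,X} by δ(·,0) → {A,E,F,K,M,Q,S,X} and {I,L,R}.
Split {A,E,F,K,M,Q,S,X} by δ(·,0) → {A,E,F,K,M,S,X} and {Q}.
Refine {A,E,F,K,M,S,X} on symbol 0: members go to different blocks, giving {A,K,M,S,X} and {E,F}.
Refine {A,K,M,S,X} on symbol 0: members go to different blocks, giving {A,M,S,X} and {K}.
Split {A,M,S,X} by δ(·,1) → {X} and {A} and {S} and {M}.
Split {I,L,R} by δ(·,1) → {L,R} and {I}.
The partition is now stable with 10 blocks: {X} | {V} | {L,R} | {Q} | {E,F} | {K} | {A} | {S} | {M} | {I}.
R and L lie in the same block of the stable partition, so they are equivalent — no string distinguishes them.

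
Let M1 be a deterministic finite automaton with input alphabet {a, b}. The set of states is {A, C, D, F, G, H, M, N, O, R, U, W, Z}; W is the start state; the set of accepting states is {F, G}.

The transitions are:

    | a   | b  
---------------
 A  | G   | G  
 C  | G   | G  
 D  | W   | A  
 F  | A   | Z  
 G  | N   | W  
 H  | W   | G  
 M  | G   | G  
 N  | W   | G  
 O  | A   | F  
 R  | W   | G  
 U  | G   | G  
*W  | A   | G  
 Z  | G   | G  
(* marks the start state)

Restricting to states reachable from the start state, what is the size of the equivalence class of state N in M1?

Reachable states from the start: {A,G,N,W}. Unreachable: {C,D,F,H,M,O,R,U,Z} — drop them.
P0 = {G} | {A,N,W}.
Split {A,N,W} by δ(·,a) → {N,W} and {A}.
On input a, block {N,W} splits into {W} and {N}.
No further refinement is possible. Final partition (4 blocks): {G} | {W} | {A} | {N}.
State N belongs to the block {N}, which has 1 states.

1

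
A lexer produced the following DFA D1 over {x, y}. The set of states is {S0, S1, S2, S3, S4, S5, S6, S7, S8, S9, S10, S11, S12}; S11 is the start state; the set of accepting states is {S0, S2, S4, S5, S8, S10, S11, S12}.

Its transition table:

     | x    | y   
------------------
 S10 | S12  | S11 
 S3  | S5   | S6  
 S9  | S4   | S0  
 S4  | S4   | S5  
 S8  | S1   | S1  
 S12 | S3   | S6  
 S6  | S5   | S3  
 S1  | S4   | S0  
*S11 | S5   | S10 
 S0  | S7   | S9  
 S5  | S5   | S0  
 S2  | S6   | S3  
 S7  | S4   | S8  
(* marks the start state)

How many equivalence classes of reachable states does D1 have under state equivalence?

States {S2} cannot be reached from the start state, so discard them.
Initial partition by acceptance: {S0,S4,S5,S8,S10,S11,S12} | {S1,S3,S6,S7,S9}.
Refine {S0,S4,S5,S8,S10,S11,S12} on symbol x: members go to different blocks, giving {S4,S5,S10,S11} and {S0,S8,S12}.
Split {S4,S5,S10,S11} by δ(·,x) → {S4,S5,S11} and {S10}.
On input y, block {S4,S5,S11} splits into {S4} and {S5} and {S11}.
Refine {S1,S3,S6,S7,S9} on symbol x: members go to different blocks, giving {S1,S7,S9} and {S3,S6}.
Refine {S0,S8,S12} on symbol x: members go to different blocks, giving {S0,S8} and {S12}.
Stable partition: {S4} | {S1,S7,S9} | {S0,S8} | {S10} | {S5} | {S11} | {S3,S6} | {S12} — 8 equivalence classes.

8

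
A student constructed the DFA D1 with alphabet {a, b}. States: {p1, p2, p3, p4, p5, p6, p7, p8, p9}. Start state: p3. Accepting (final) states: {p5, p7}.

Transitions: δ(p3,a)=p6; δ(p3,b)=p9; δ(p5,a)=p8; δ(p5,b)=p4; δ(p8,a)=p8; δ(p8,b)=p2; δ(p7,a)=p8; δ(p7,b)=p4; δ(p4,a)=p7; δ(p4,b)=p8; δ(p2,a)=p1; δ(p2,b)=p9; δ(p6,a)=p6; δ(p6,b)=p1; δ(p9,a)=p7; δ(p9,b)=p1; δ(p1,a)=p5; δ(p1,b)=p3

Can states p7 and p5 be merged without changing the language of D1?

All states are reachable from the start state.
Start with accepting vs non-accepting: {p5,p7} | {p1,p2,p3,p4,p6,p8,p9}.
Refine {p1,p2,p3,p4,p6,p8,p9} on symbol a: members go to different blocks, giving {p2,p3,p6,p8} and {p1,p4,p9}.
Split {p2,p3,p6,p8} by δ(·,a) → {p3,p6,p8} and {p2}.
Refine {p3,p6,p8} on symbol b: members go to different blocks, giving {p3,p6} and {p8}.
Refine {p1,p4,p9} on symbol b: members go to different blocks, giving {p1} and {p4} and {p9}.
On input b, block {p3,p6} splits into {p3} and {p6}.
Stable partition: {p5,p7} | {p3} | {p1} | {p2} | {p8} | {p4} | {p9} | {p6} — 8 equivalence classes.
p7 and p5 lie in the same block of the stable partition, so they are equivalent — no string distinguishes them.

Yes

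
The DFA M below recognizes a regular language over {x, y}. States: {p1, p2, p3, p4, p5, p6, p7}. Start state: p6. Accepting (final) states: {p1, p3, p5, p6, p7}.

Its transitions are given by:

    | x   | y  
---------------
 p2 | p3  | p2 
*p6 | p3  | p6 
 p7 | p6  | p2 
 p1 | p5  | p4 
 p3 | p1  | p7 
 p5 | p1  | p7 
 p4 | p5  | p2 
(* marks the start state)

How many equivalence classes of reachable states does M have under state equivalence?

5

All states are reachable from the start state.
Start with accepting vs non-accepting: {p1,p3,p5,p6,p7} | {p2,p4}.
On input y, block {p1,p3,p5,p6,p7} splits into {p3,p5,p6} and {p1,p7}.
On input x, block {p3,p5,p6} splits into {p3,p5} and {p6}.
Split {p1,p7} by δ(·,x) → {p1} and {p7}.
Stable partition: {p3,p5} | {p2,p4} | {p1} | {p6} | {p7} — 5 equivalence classes.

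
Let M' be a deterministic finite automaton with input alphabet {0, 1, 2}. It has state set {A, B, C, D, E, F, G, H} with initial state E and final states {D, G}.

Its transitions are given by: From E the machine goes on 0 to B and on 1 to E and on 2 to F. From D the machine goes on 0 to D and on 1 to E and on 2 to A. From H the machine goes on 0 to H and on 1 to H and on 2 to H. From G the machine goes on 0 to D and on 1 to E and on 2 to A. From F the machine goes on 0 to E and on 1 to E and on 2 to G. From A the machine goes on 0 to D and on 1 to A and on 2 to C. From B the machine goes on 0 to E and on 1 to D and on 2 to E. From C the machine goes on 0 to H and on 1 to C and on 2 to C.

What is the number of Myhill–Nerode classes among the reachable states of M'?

6

All states are reachable from the start state.
P0 = {D,G} | {A,B,C,E,F,H}.
Refine {A,B,C,E,F,H} on symbol 0: members go to different blocks, giving {B,C,E,F,H} and {A}.
Refine {B,C,E,F,H} on symbol 1: members go to different blocks, giving {C,E,F,H} and {B}.
Split {C,E,F,H} by δ(·,0) → {C,F,H} and {E}.
Split {C,F,H} by δ(·,0) → {C,H} and {F}.
Stable partition: {D,G} | {C,H} | {A} | {B} | {E} | {F} — 6 equivalence classes.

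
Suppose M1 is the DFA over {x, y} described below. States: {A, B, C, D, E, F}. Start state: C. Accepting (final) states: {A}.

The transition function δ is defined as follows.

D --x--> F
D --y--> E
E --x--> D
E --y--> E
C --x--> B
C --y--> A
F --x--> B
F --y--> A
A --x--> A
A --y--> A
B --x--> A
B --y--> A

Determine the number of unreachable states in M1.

3

No path from C leads to D, E, F; the other 3 states are all reachable.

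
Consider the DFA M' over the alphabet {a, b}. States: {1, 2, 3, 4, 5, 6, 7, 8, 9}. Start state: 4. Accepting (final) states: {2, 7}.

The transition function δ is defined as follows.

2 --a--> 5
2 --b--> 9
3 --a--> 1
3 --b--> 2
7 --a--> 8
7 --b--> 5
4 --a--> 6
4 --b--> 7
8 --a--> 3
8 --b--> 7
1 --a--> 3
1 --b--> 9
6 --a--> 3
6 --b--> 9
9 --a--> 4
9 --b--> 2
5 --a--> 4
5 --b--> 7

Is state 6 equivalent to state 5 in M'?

Every state is reachable, so we keep all 9.
Initial partition by acceptance: {2,7} | {1,3,4,5,6,8,9}.
On input b, block {1,3,4,5,6,8,9} splits into {3,4,5,8,9} and {1,6}.
On input a, block {3,4,5,8,9} splits into {5,8,9} and {3,4}.
The partition is now stable with 4 blocks: {2,7} | {5,8,9} | {1,6} | {3,4}.
6 and 5 end up in different blocks, so they are distinguishable. For instance, the string 'b' is accepted from only 5.

No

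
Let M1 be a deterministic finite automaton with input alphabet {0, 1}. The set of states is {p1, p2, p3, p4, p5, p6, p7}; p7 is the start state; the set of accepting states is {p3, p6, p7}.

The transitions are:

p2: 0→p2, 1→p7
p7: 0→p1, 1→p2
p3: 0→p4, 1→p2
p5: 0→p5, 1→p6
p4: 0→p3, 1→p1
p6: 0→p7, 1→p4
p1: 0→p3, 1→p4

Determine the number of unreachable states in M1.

2

BFS from p7 reaches {p1, p2, p3, p4, p7}; the 2 state(s) p5, p6 are never visited.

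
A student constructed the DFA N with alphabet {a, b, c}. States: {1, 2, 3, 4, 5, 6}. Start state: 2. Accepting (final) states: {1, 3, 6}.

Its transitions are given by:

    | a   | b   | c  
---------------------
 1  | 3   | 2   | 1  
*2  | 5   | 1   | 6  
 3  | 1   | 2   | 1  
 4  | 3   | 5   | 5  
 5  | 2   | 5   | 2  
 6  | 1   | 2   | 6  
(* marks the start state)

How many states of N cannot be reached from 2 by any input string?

No path from 2 leads to 4; the other 5 states are all reachable.

1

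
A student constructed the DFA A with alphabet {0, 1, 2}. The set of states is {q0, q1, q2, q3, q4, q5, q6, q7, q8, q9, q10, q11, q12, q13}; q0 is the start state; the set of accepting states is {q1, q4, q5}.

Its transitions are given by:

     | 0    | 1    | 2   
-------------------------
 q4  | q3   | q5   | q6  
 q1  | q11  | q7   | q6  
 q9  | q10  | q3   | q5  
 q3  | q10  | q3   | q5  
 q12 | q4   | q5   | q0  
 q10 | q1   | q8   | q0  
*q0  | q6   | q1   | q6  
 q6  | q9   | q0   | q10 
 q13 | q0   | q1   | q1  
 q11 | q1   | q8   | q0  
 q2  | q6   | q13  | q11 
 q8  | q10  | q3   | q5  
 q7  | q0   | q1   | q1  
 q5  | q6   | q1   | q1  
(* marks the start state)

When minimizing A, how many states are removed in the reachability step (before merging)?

Starting at q0 and following transitions, the reachable set is {q0, q1, q3, q5, q6, q7, q8, q9, q10, q11}. That leaves q2, q4, q12, q13 unreachable — 4 in total.

4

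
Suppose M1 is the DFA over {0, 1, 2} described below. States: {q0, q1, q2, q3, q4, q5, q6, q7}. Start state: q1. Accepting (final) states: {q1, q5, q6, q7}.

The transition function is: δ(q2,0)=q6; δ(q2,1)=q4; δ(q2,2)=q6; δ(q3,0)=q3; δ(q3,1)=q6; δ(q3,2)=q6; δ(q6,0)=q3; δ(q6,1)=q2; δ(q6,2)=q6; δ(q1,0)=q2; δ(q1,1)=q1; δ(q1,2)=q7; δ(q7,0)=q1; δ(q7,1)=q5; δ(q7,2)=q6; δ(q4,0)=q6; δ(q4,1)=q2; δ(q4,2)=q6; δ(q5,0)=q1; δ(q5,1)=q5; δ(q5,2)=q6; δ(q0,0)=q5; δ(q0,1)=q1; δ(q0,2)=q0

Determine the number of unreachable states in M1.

1

Starting at q1 and following transitions, the reachable set is {q1, q2, q3, q4, q5, q6, q7}. That leaves q0 unreachable — 1 in total.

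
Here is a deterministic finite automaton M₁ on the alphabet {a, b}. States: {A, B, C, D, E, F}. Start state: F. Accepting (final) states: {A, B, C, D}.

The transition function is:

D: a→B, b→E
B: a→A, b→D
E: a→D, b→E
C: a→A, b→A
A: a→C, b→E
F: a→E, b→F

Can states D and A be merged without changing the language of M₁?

Yes

Initial partition by acceptance: {A,B,C,D} | {E,F}.
Split {A,B,C,D} by δ(·,b) → {A,D} and {B,C}.
Refine {E,F} on symbol a: members go to different blocks, giving {E} and {F}.
Stable partition: {A,D} | {E} | {B,C} | {F} — 4 equivalence classes.
D and A lie in the same block of the stable partition, so they are equivalent — no string distinguishes them.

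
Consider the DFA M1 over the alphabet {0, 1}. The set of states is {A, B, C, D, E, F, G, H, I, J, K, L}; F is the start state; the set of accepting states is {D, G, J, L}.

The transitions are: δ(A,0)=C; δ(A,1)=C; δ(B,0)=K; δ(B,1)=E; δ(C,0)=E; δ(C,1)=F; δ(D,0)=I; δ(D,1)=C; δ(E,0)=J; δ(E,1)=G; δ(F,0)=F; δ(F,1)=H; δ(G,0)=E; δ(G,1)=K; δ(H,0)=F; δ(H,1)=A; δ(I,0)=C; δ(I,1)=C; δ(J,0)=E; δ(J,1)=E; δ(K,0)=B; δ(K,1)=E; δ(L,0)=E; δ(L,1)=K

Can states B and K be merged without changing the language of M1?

Yes

States {D,I,L} cannot be reached from the start state, so discard them.
P0 = {G,J} | {A,B,C,E,F,H,K}.
Refine {A,B,C,E,F,H,K} on symbol 0: members go to different blocks, giving {A,B,C,F,H,K} and {E}.
Split {G,J} by δ(·,1) → {G} and {J}.
On input 0, block {A,B,C,F,H,K} splits into {A,B,F,H,K} and {C}.
Refine {A,B,F,H,K} on symbol 0: members go to different blocks, giving {B,F,H,K} and {A}.
On input 1, block {B,F,H,K} splits into {B,K} and {F} and {H}.
The partition is now stable with 8 blocks: {G} | {B,K} | {E} | {J} | {C} | {A} | {F} | {H}.
B and K lie in the same block of the stable partition, so they are equivalent — no string distinguishes them.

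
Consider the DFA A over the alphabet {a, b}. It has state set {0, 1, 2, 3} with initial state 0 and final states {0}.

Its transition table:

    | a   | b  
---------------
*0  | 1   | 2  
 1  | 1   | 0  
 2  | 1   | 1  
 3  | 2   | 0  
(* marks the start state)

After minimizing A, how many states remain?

3

Reachable states from the start: {0,1,2}. Unreachable: {3} — drop them.
P0 = {0} | {1,2}.
Split {1,2} by δ(·,b) → {1} and {2}.
The partition is now stable with 3 blocks: {0} | {1} | {2}.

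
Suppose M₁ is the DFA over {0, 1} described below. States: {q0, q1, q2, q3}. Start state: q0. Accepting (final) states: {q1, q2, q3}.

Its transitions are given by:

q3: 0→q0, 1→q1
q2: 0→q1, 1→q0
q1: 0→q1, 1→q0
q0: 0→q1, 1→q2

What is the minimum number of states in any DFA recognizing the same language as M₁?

First remove the unreachable states {q3}; 3 states remain.
Initial partition by acceptance: {q1,q2} | {q0}.
Stable partition: {q1,q2} | {q0} — 2 equivalence classes.

2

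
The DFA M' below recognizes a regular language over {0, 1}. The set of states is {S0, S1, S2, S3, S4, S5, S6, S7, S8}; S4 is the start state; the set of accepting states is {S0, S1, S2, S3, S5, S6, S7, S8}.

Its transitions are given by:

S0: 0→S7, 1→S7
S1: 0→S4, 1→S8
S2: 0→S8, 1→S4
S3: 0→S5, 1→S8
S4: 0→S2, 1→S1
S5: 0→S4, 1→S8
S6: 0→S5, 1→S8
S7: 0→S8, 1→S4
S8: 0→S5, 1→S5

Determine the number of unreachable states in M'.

4

BFS from S4 reaches {S1, S2, S4, S5, S8}; the 4 state(s) S0, S3, S6, S7 are never visited.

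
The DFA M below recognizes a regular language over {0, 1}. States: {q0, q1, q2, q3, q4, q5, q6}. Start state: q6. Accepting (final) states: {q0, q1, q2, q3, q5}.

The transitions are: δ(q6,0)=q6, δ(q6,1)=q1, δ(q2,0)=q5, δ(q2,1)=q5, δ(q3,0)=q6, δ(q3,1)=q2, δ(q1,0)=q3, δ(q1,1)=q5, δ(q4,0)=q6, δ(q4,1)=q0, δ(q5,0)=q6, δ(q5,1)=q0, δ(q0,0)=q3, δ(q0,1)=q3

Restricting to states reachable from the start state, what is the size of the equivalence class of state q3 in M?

2

Reachable states from the start: {q0,q1,q2,q3,q5,q6}. Unreachable: {q4} — drop them.
Start with accepting vs non-accepting: {q0,q1,q2,q3,q5} | {q6}.
On input 0, block {q0,q1,q2,q3,q5} splits into {q0,q1,q2} and {q3,q5}.
Stable partition: {q0,q1,q2} | {q6} | {q3,q5} — 3 equivalence classes.
State q3 belongs to the block {q3,q5}, which has 2 states.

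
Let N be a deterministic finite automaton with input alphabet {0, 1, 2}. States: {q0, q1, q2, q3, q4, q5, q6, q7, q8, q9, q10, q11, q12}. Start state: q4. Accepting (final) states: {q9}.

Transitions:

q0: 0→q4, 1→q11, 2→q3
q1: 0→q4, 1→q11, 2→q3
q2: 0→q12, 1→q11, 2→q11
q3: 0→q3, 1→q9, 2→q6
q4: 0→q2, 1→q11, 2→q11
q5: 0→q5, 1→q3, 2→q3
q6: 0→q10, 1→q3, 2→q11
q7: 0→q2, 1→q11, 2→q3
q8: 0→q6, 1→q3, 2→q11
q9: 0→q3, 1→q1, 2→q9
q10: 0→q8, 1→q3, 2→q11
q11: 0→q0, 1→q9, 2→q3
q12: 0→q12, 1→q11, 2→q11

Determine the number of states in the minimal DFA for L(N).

6

States {q5,q7} cannot be reached from the start state, so discard them.
Initial partition by acceptance: {q9} | {q0,q1,q2,q3,q4,q6,q8,q10,q11,q12}.
Split {q0,q1,q2,q3,q4,q6,q8,q10,q11,q12} by δ(·,1) → {q0,q1,q2,q4,q6,q8,q10,q12} and {q3,q11}.
Refine {q3,q11} on symbol 0: members go to different blocks, giving {q3} and {q11}.
On input 1, block {q0,q1,q2,q4,q6,q8,q10,q12} splits into {q0,q1,q2,q4,q12} and {q6,q8,q10}.
On input 2, block {q0,q1,q2,q4,q12} splits into {q2,q4,q12} and {q0,q1}.
Stable partition: {q9} | {q2,q4,q12} | {q3} | {q11} | {q6,q8,q10} | {q0,q1} — 6 equivalence classes.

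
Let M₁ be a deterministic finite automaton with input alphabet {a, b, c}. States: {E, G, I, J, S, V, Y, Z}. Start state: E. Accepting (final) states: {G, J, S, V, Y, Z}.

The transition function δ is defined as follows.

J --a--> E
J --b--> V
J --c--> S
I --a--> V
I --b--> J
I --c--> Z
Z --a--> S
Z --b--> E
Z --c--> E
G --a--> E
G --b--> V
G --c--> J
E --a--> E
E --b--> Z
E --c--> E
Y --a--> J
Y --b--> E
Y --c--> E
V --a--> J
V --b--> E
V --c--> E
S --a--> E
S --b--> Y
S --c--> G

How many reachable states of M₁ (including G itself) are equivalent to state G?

States {I} cannot be reached from the start state, so discard them.
P0 = {G,J,S,V,Y,Z} | {E}.
On input a, block {G,J,S,V,Y,Z} splits into {V,Y,Z} and {G,J,S}.
The partition is now stable with 3 blocks: {V,Y,Z} | {E} | {G,J,S}.
The equivalence class containing G is {G,J,S}, of size 3.

3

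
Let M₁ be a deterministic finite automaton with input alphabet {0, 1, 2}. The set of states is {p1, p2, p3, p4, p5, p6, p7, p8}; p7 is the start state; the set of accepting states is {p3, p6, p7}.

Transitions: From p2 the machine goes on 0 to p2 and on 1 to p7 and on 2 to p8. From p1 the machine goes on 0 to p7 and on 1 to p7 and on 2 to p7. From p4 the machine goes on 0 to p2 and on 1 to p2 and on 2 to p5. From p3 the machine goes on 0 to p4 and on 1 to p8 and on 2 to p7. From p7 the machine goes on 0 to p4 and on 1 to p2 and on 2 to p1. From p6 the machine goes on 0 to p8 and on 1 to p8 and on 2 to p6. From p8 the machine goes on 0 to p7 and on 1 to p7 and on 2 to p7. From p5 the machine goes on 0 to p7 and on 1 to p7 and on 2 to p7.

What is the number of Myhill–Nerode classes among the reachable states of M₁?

4

States {p3,p6} cannot be reached from the start state, so discard them.
Start with accepting vs non-accepting: {p7} | {p1,p2,p4,p5,p8}.
Refine {p1,p2,p4,p5,p8} on symbol 0: members go to different blocks, giving {p1,p5,p8} and {p2,p4}.
Refine {p2,p4} on symbol 1: members go to different blocks, giving {p2} and {p4}.
No further refinement is possible. Final partition (4 blocks): {p7} | {p1,p5,p8} | {p2} | {p4}.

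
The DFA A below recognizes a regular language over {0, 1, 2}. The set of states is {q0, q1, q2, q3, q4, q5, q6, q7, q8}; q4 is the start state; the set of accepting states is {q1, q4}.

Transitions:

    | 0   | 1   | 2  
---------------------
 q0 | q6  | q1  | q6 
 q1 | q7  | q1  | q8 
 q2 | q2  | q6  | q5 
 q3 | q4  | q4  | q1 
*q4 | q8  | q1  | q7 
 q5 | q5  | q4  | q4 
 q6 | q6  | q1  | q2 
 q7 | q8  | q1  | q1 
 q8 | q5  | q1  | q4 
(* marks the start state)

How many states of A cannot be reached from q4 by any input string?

BFS from q4 reaches {q1, q4, q5, q7, q8}; the 4 state(s) q0, q2, q3, q6 are never visited.

4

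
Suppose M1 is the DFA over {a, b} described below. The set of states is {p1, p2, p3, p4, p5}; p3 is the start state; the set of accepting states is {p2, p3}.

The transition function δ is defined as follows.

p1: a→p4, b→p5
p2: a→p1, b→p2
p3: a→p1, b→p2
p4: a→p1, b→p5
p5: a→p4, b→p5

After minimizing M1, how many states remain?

Every state is reachable, so we keep all 5.
Start with accepting vs non-accepting: {p2,p3} | {p1,p4,p5}.
Stable partition: {p2,p3} | {p1,p4,p5} — 2 equivalence classes.

2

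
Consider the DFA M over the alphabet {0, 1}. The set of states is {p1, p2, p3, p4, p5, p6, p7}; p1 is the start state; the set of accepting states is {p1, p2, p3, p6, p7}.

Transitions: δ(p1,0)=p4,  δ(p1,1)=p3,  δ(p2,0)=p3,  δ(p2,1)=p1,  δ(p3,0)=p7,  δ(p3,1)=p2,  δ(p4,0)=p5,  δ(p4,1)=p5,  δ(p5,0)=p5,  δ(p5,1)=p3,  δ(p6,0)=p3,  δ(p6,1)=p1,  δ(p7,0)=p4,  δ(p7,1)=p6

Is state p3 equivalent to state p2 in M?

Initial partition by acceptance: {p1,p2,p3,p6,p7} | {p4,p5}.
Split {p1,p2,p3,p6,p7} by δ(·,0) → {p2,p3,p6} and {p1,p7}.
On input 0, block {p2,p3,p6} splits into {p2,p6} and {p3}.
Split {p4,p5} by δ(·,1) → {p4} and {p5}.
Split {p1,p7} by δ(·,1) → {p1} and {p7}.
Stable partition: {p2,p6} | {p4} | {p1} | {p3} | {p5} | {p7} — 6 equivalence classes.
p3 and p2 end up in different blocks, so they are distinguishable. For instance, the string '00' is accepted from only p2.

No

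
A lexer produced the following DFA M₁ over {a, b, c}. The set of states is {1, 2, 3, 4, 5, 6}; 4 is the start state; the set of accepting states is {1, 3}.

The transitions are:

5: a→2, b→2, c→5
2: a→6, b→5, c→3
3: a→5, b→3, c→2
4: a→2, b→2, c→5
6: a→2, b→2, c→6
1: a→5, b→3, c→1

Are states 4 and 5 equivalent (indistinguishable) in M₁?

First remove the unreachable states {1}; 5 states remain.
Start with accepting vs non-accepting: {3} | {2,4,5,6}.
On input c, block {2,4,5,6} splits into {4,5,6} and {2}.
No further refinement is possible. Final partition (3 blocks): {3} | {4,5,6} | {2}.
4 and 5 lie in the same block of the stable partition, so they are equivalent — no string distinguishes them.

Yes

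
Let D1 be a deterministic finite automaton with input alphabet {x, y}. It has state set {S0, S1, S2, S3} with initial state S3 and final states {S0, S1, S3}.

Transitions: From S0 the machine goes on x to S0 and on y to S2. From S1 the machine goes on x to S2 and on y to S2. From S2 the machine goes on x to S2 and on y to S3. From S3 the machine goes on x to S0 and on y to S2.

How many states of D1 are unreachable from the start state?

1

No path from S3 leads to S1; the other 3 states are all reachable.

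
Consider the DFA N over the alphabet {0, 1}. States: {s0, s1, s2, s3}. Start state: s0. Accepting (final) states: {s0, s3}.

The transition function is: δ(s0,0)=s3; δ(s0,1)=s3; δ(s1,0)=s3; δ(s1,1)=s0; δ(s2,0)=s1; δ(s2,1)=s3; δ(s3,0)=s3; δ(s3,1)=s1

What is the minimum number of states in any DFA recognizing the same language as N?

3

States {s2} cannot be reached from the start state, so discard them.
Start with accepting vs non-accepting: {s0,s3} | {s1}.
Split {s0,s3} by δ(·,1) → {s0} and {s3}.
The partition is now stable with 3 blocks: {s0} | {s1} | {s3}.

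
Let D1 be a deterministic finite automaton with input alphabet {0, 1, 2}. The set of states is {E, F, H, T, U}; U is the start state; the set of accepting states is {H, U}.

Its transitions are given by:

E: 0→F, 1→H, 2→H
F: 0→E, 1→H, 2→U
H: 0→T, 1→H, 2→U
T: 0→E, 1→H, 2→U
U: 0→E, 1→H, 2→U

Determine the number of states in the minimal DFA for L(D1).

Every state is reachable, so we keep all 5.
P0 = {H,U} | {E,F,T}.
Stable partition: {H,U} | {E,F,T} — 2 equivalence classes.

2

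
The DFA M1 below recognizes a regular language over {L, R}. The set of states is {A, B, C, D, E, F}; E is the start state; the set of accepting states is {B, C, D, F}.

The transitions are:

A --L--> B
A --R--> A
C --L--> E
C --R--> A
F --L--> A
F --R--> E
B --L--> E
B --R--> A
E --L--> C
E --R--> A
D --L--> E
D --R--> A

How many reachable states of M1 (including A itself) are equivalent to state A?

Reachable states from the start: {A,B,C,E}. Unreachable: {D,F} — drop them.
Initial partition by acceptance: {B,C} | {A,E}.
No further refinement is possible. Final partition (2 blocks): {B,C} | {A,E}.
The equivalence class containing A is {A,E}, of size 2.

2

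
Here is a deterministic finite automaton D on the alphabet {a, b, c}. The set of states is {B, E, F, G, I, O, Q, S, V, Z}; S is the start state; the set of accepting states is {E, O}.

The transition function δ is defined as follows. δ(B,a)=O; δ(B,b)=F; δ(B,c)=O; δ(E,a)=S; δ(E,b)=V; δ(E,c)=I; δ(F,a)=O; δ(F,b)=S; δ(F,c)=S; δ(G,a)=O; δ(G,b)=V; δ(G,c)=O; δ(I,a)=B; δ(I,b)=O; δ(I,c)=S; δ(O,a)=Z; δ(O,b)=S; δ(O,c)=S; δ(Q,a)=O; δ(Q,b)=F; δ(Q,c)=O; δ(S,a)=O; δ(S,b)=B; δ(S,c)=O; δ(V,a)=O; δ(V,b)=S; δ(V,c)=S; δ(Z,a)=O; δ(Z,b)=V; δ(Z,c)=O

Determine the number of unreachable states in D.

BFS from S reaches {B, F, O, S, V, Z}; the 4 state(s) E, G, I, Q are never visited.

4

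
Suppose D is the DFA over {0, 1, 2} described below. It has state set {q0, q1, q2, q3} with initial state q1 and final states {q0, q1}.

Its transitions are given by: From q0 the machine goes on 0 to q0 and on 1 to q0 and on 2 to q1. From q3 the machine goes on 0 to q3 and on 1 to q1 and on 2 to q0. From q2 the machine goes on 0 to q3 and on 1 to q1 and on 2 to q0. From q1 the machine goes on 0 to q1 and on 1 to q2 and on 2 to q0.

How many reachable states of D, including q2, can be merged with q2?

2

All states are reachable from the start state.
Start with accepting vs non-accepting: {q0,q1} | {q2,q3}.
Refine {q0,q1} on symbol 1: members go to different blocks, giving {q0} and {q1}.
Stable partition: {q0} | {q2,q3} | {q1} — 3 equivalence classes.
The equivalence class containing q2 is {q2,q3}, of size 2.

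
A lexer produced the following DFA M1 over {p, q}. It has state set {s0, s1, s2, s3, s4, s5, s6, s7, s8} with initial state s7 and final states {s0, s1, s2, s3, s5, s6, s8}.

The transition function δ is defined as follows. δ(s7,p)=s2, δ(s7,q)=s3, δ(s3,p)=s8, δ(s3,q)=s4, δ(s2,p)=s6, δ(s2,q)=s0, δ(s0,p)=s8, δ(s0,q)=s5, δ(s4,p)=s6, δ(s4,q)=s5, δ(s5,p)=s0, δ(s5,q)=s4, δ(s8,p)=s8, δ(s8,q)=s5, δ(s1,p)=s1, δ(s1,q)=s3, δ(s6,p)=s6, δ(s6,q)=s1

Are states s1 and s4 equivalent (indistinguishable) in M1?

No

Every state is reachable, so we keep all 9.
Initial partition by acceptance: {s0,s1,s2,s3,s5,s6,s8} | {s4,s7}.
Refine {s0,s1,s2,s3,s5,s6,s8} on symbol q: members go to different blocks, giving {s0,s1,s2,s6,s8} and {s3,s5}.
On input q, block {s0,s1,s2,s6,s8} splits into {s0,s1,s8} and {s2,s6}.
The partition is now stable with 4 blocks: {s0,s1,s8} | {s4,s7} | {s3,s5} | {s2,s6}.
s1 and s4 end up in different blocks, so they are distinguishable. For instance, the string 'ε' is accepted from only s1.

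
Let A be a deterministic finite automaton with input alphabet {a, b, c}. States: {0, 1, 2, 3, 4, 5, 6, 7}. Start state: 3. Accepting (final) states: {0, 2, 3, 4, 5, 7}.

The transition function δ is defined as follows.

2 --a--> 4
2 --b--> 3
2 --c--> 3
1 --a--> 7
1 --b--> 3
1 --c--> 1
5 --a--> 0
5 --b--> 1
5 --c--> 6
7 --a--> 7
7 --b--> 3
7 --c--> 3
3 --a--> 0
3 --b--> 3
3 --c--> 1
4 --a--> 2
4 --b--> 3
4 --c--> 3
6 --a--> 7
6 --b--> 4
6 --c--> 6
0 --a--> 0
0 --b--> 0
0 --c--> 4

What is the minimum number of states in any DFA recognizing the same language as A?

4

Reachable states from the start: {0,1,2,3,4,7}. Unreachable: {5,6} — drop them.
Initial partition by acceptance: {0,2,3,4,7} | {1}.
Split {0,2,3,4,7} by δ(·,c) → {0,2,4,7} and {3}.
On input b, block {0,2,4,7} splits into {2,4,7} and {0}.
No further refinement is possible. Final partition (4 blocks): {2,4,7} | {1} | {3} | {0}.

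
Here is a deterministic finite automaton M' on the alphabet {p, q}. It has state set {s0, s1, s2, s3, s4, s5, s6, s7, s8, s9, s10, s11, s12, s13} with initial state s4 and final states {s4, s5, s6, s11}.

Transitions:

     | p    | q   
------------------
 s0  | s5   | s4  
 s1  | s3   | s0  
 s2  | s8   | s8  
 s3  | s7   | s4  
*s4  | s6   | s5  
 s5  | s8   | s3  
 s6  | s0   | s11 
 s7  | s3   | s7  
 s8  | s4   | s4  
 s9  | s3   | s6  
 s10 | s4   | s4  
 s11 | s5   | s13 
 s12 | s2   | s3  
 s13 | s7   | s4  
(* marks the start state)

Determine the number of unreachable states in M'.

5

No path from s4 leads to s1, s2, s9, s10, s12; the other 9 states are all reachable.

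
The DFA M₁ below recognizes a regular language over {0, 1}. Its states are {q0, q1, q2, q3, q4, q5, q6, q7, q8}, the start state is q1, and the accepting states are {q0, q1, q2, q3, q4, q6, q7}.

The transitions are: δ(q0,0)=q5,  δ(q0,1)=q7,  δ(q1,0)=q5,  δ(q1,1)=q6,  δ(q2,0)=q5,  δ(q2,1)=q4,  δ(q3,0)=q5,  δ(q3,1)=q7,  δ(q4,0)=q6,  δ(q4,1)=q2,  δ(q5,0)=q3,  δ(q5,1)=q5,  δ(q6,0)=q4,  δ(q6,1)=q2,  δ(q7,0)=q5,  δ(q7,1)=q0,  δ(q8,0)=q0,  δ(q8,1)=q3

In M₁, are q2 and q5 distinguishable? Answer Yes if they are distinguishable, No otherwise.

Yes

Reachable states from the start: {q0,q1,q2,q3,q4,q5,q6,q7}. Unreachable: {q8} — drop them.
P0 = {q0,q1,q2,q3,q4,q6,q7} | {q5}.
Split {q0,q1,q2,q3,q4,q6,q7} by δ(·,0) → {q0,q1,q2,q3,q7} and {q4,q6}.
Refine {q0,q1,q2,q3,q7} on symbol 1: members go to different blocks, giving {q0,q3,q7} and {q1,q2}.
No further refinement is possible. Final partition (4 blocks): {q0,q3,q7} | {q5} | {q4,q6} | {q1,q2}.
q2 and q5 end up in different blocks, so they are distinguishable. For instance, the string 'ε' is accepted from only q2.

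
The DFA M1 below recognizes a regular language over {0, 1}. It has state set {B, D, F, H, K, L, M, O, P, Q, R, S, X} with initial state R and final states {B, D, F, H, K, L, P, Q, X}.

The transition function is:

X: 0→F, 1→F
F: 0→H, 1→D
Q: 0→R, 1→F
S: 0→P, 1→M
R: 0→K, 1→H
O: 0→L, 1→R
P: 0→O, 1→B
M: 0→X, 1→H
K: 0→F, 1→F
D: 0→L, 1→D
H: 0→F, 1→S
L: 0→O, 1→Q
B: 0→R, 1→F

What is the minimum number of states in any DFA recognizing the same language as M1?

8

Initial partition by acceptance: {B,D,F,H,K,L,P,Q,X} | {M,O,R,S}.
On input 0, block {B,D,F,H,K,L,P,Q,X} splits into {D,F,H,K,X} and {B,L,P,Q}.
On input 0, block {D,F,H,K,X} splits into {F,H,K,X} and {D}.
Split {F,H,K,X} by δ(·,1) → {K,X} and {F} and {H}.
On input 0, block {M,O,R,S} splits into {O,S} and {M,R}.
Split {B,L,P,Q} by δ(·,0) → {B,Q} and {L,P}.
Stable partition: {K,X} | {O,S} | {B,Q} | {D} | {F} | {H} | {M,R} | {L,P} — 8 equivalence classes.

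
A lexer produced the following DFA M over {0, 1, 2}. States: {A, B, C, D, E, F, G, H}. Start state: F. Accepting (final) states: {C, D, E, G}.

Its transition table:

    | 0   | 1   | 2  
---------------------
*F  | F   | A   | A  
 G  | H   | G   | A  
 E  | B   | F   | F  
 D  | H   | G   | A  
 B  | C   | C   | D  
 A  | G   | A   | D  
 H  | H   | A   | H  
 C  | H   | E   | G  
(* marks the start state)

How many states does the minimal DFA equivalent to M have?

4

Reachable states from the start: {A,D,F,G,H}. Unreachable: {B,C,E} — drop them.
Initial partition by acceptance: {D,G} | {A,F,H}.
Split {A,F,H} by δ(·,0) → {F,H} and {A}.
On input 2, block {F,H} splits into {F} and {H}.
Stable partition: {D,G} | {F} | {A} | {H} — 4 equivalence classes.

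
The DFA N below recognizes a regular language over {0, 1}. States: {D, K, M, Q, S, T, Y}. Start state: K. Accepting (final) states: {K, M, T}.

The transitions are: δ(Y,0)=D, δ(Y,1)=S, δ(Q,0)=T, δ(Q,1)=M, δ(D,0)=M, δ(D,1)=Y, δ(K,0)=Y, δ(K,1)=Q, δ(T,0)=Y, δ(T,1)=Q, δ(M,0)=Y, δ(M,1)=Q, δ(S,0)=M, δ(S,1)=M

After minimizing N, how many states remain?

Every state is reachable, so we keep all 7.
Initial partition by acceptance: {K,M,T} | {D,Q,S,Y}.
On input 0, block {D,Q,S,Y} splits into {D,Q,S} and {Y}.
Refine {D,Q,S} on symbol 1: members go to different blocks, giving {Q,S} and {D}.
No further refinement is possible. Final partition (4 blocks): {K,M,T} | {Q,S} | {Y} | {D}.

4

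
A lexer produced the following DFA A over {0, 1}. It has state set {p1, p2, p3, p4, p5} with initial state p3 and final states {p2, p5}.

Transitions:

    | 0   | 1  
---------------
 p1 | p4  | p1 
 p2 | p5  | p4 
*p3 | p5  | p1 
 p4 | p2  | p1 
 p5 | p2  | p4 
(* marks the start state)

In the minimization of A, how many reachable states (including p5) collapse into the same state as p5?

2

P0 = {p2,p5} | {p1,p3,p4}.
Refine {p1,p3,p4} on symbol 0: members go to different blocks, giving {p3,p4} and {p1}.
No further refinement is possible. Final partition (3 blocks): {p2,p5} | {p3,p4} | {p1}.
State p5 belongs to the block {p2,p5}, which has 2 states.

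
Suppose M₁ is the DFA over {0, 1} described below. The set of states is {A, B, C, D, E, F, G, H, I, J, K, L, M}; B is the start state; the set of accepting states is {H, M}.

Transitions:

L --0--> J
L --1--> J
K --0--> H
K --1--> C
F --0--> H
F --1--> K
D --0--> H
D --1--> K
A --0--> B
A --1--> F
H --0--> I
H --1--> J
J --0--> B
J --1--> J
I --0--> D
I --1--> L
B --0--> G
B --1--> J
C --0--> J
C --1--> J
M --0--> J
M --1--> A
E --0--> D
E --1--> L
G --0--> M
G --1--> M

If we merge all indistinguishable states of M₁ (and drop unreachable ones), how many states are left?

10

States {E} cannot be reached from the start state, so discard them.
Initial partition by acceptance: {H,M} | {A,B,C,D,F,G,I,J,K,L}.
On input 0, block {A,B,C,D,F,G,I,J,K,L} splits into {A,B,C,I,J,L} and {D,F,G,K}.
Split {A,B,C,I,J,L} by δ(·,0) → {A,C,J,L} and {B,I}.
Refine {H,M} on symbol 0: members go to different blocks, giving {H} and {M}.
On input 0, block {A,C,J,L} splits into {A,J} and {C,L}.
On input 1, block {A,J} splits into {A} and {J}.
Refine {D,F,G,K} on symbol 0: members go to different blocks, giving {D,F,K} and {G}.
On input 1, block {D,F,K} splits into {D,F} and {K}.
Split {B,I} by δ(·,0) → {B} and {I}.
Stable partition: {H} | {A} | {D,F} | {B} | {M} | {C,L} | {J} | {G} | {K} | {I} — 10 equivalence classes.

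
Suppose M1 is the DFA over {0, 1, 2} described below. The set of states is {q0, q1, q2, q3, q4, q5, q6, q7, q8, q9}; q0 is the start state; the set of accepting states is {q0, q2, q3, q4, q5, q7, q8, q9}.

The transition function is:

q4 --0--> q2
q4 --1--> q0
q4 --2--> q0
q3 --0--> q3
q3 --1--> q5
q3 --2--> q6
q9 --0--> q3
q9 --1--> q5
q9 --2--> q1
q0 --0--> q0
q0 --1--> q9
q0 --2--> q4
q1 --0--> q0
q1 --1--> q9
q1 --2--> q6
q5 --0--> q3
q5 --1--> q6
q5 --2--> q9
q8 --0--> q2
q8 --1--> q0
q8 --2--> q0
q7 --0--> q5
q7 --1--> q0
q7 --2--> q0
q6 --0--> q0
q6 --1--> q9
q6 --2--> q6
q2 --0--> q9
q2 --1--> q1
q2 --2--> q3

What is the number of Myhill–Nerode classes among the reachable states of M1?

5

Reachable states from the start: {q0,q1,q2,q3,q4,q5,q6,q9}. Unreachable: {q7,q8} — drop them.
P0 = {q0,q2,q3,q4,q5,q9} | {q1,q6}.
Refine {q0,q2,q3,q4,q5,q9} on symbol 1: members go to different blocks, giving {q0,q3,q4,q9} and {q2,q5}.
On input 0, block {q0,q3,q4,q9} splits into {q0,q3,q9} and {q4}.
On input 1, block {q0,q3,q9} splits into {q3,q9} and {q0}.
No further refinement is possible. Final partition (5 blocks): {q3,q9} | {q1,q6} | {q2,q5} | {q4} | {q0}.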